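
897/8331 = 299/2777 = 0.11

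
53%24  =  5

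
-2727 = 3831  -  6558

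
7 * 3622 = 25354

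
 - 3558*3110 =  - 11065380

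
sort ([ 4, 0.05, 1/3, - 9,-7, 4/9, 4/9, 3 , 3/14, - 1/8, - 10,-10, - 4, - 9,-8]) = [ - 10, - 10, - 9, - 9, - 8, - 7, -4, - 1/8,0.05, 3/14, 1/3, 4/9,4/9, 3, 4]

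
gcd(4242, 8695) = 1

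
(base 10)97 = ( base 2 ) 1100001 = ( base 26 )3j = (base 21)4d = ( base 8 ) 141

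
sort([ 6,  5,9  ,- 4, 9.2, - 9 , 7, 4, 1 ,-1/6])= [  -  9, - 4 ,  -  1/6, 1,  4,  5 , 6,  7,9,9.2 ] 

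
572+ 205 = 777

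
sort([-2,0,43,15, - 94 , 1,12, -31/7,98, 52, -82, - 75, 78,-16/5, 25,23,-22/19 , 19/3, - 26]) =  [ -94, - 82, - 75, - 26 ,-31/7, - 16/5,-2,-22/19,0,1 , 19/3,12,15, 23, 25,43, 52,78, 98 ] 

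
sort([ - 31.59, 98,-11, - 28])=[ - 31.59, - 28,-11,98]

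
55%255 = 55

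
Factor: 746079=3^1*17^1*14629^1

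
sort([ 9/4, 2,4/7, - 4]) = [ - 4,4/7,2,9/4]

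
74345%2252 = 29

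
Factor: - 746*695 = -518470 = - 2^1* 5^1 * 139^1*373^1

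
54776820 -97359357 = -42582537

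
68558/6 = 34279/3  =  11426.33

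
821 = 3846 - 3025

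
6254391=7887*793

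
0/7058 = 0 = 0.00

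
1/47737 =1/47737  =  0.00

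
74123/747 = 74123/747= 99.23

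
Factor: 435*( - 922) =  - 2^1*3^1*5^1*29^1*461^1 = - 401070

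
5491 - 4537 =954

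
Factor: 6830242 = 2^1*811^1*4211^1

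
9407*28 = 263396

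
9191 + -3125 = 6066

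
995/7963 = 995/7963= 0.12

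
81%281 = 81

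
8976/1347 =6 + 298/449 = 6.66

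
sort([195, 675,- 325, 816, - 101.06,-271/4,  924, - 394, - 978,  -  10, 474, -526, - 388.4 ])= [- 978, - 526, - 394,-388.4,-325,  -  101.06,-271/4, - 10, 195,  474, 675, 816, 924 ] 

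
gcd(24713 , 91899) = 1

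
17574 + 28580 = 46154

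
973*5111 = 4973003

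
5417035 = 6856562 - 1439527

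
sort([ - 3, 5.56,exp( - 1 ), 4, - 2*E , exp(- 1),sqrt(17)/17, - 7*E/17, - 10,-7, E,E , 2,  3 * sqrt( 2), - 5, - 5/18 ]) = [ - 10,-7,-2*E, - 5,  -  3,-7*E/17  , - 5/18, sqrt( 17 )/17,exp(  -  1),  exp( - 1),2, E,E,4, 3 * sqrt( 2 ), 5.56 ] 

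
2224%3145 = 2224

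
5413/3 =5413/3=1804.33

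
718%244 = 230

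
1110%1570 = 1110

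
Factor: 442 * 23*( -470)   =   - 4778020 = - 2^2* 5^1*13^1 *17^1*23^1*47^1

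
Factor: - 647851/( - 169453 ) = 41^ ( - 1)*4133^( - 1) *647851^1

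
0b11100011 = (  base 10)227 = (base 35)6H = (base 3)22102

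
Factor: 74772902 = 2^1*17^1*2199203^1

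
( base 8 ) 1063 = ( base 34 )GJ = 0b1000110011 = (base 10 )563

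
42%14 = 0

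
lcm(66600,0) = 0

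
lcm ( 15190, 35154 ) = 1230390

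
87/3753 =29/1251 = 0.02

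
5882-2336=3546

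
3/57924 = 1/19308 = 0.00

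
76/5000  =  19/1250 =0.02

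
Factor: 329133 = 3^1*7^2*2239^1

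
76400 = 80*955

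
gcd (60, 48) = 12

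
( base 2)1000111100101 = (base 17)FE8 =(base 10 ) 4581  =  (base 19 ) CD2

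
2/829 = 2/829 =0.00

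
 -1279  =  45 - 1324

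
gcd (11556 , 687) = 3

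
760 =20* 38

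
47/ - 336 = - 1 + 289/336 = - 0.14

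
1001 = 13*77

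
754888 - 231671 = 523217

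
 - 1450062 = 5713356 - 7163418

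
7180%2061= 997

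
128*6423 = 822144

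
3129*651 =2036979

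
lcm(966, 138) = 966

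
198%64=6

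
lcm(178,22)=1958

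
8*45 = 360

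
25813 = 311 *83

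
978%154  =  54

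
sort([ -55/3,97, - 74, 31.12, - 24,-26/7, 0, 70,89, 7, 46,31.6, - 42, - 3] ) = [ - 74 , - 42, - 24,-55/3, -26/7, - 3, 0, 7, 31.12, 31.6,46,70, 89, 97]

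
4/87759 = 4/87759  =  0.00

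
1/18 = 1/18 = 0.06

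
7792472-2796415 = 4996057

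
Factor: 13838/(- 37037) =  - 2^1*7^( - 1)*13^( - 1 )*17^1 =- 34/91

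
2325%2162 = 163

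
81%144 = 81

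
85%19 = 9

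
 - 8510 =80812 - 89322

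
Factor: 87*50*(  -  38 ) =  - 2^2 *3^1*5^2*19^1 * 29^1 = - 165300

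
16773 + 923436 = 940209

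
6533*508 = 3318764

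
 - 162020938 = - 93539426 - 68481512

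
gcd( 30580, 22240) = 2780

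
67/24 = 2+19/24 = 2.79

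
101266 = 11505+89761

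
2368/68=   34 + 14/17 = 34.82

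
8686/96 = 90 + 23/48= 90.48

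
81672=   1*81672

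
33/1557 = 11/519 =0.02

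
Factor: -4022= -2^1 * 2011^1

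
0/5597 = 0 = 0.00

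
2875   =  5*575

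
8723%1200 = 323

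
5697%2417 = 863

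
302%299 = 3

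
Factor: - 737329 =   -  269^1*2741^1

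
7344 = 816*9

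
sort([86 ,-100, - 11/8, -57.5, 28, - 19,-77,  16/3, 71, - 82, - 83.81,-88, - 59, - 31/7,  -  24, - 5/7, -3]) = [ - 100, - 88, - 83.81, -82, - 77, - 59, - 57.5, - 24, - 19, - 31/7, - 3, - 11/8, - 5/7, 16/3, 28,71, 86 ] 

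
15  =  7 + 8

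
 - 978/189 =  - 6  +  52/63 = - 5.17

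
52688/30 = 1756 + 4/15 = 1756.27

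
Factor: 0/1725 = 0  =  0^1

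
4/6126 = 2/3063  =  0.00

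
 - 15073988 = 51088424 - 66162412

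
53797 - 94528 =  - 40731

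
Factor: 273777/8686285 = 3^1 * 5^( - 1) * 7^1 * 13037^1*1737257^( - 1)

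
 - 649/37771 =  - 649/37771 = -0.02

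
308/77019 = 308/77019 = 0.00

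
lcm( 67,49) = 3283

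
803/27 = 29 + 20/27  =  29.74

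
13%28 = 13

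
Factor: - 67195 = - 5^1 * 89^1*151^1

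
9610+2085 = 11695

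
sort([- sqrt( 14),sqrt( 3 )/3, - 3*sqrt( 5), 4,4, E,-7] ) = [  -  7,-3*sqrt( 5 ), - sqrt( 14),  sqrt( 3)/3 , E, 4,4] 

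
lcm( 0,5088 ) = 0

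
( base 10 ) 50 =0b110010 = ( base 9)55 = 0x32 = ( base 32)1i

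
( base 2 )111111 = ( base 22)2j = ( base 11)58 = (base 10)63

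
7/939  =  7/939 = 0.01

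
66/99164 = 33/49582 = 0.00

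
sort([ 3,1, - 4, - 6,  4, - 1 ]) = [ - 6, - 4, - 1,1,3,4]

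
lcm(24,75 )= 600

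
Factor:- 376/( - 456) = 47/57 = 3^( - 1 )*19^ ( - 1 ) * 47^1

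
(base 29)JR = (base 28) KI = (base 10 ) 578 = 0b1001000010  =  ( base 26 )M6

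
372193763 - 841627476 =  - 469433713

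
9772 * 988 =9654736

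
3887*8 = 31096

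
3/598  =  3/598 =0.01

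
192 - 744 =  - 552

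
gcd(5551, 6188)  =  91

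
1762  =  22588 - 20826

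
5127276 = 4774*1074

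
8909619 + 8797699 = 17707318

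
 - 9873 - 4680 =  -14553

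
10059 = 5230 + 4829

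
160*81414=13026240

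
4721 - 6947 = - 2226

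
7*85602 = 599214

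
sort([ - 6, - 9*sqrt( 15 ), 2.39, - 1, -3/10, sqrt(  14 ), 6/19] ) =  [ - 9*sqrt( 15), - 6, - 1 , - 3/10, 6/19,  2.39,sqrt (14 ) ]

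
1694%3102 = 1694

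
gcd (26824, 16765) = 3353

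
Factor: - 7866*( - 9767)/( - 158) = -3^2*19^1*23^1 * 79^( - 1)*9767^1 = - 38413611/79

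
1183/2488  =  1183/2488 = 0.48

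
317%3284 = 317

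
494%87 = 59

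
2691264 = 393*6848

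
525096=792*663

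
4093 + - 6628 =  - 2535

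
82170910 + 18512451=100683361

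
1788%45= 33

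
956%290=86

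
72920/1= 72920  =  72920.00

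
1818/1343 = 1818/1343 =1.35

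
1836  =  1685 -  - 151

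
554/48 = 11 + 13/24 =11.54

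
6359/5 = 1271 + 4/5 =1271.80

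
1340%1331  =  9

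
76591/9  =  8510+1/9= 8510.11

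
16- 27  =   - 11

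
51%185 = 51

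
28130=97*290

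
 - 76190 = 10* (-7619) 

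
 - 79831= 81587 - 161418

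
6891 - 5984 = 907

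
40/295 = 8/59 = 0.14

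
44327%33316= 11011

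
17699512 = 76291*232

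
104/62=1 + 21/31 = 1.68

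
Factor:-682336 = - 2^5*21323^1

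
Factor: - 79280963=-47^1*149^1*11321^1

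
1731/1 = 1731 = 1731.00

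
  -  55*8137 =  - 447535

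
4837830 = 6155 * 786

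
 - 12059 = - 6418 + -5641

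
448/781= 448/781=0.57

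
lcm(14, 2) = 14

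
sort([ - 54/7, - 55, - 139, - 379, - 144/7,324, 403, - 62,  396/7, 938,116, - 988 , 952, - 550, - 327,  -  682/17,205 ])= [ - 988,  -  550,-379, - 327, - 139, - 62, - 55, - 682/17, - 144/7 , - 54/7, 396/7,116, 205,324, 403, 938, 952]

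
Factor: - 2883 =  - 3^1*31^2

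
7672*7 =53704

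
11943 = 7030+4913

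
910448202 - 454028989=456419213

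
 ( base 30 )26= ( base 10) 66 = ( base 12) 56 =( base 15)46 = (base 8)102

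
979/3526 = 979/3526 = 0.28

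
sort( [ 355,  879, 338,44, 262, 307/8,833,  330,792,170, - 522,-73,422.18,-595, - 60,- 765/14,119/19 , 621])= [ - 595,  -  522,-73,-60, - 765/14,119/19, 307/8,44,170,262, 330, 338,355,422.18,621, 792,833,879]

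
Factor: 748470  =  2^1*3^1*5^1*61^1 * 409^1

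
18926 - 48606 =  - 29680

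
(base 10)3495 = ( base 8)6647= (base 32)3d7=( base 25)5ek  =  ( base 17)c1a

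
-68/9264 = - 1 + 2299/2316 = -  0.01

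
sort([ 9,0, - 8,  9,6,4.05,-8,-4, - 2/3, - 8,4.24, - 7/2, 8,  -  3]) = [-8, -8,-8,-4, - 7/2, - 3,-2/3,0,4.05,4.24, 6,8,9,9] 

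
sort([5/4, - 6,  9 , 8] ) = [ - 6,  5/4,8, 9 ]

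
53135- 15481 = 37654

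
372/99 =124/33 = 3.76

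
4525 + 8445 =12970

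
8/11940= 2/2985  =  0.00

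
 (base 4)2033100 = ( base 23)h7e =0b10001111010000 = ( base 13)4233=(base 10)9168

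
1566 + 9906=11472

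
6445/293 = 21 + 292/293=22.00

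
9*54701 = 492309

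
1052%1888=1052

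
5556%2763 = 30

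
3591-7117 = - 3526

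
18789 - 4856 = 13933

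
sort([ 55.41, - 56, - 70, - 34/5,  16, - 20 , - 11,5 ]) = [ - 70, - 56,  -  20, - 11, - 34/5, 5, 16, 55.41]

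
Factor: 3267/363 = 9 = 3^2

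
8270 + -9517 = - 1247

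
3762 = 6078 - 2316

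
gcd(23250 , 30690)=930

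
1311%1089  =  222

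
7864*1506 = 11843184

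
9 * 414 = 3726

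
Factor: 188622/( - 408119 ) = - 2^1*3^3*7^1*17^( - 1 )*499^1*24007^( - 1)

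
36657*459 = 16825563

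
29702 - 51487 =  - 21785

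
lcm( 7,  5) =35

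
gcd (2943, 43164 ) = 981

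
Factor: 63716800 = 2^6*5^2*7^1*5689^1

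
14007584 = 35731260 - 21723676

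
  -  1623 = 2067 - 3690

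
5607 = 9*623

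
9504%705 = 339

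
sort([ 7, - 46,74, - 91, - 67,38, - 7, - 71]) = [ - 91, - 71,-67,- 46, - 7,7, 38,74 ] 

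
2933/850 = 3 + 383/850 = 3.45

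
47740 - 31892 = 15848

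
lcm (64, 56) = 448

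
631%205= 16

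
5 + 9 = 14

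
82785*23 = 1904055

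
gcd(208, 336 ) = 16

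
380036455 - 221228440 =158808015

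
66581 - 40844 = 25737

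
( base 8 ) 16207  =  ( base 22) F1L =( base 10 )7303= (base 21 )gbg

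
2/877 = 2/877 = 0.00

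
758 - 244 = 514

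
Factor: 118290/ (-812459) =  - 2^1 * 3^1*5^1*19^ ( - 1 )  *  61^ ( - 1)*701^( - 1) * 3943^1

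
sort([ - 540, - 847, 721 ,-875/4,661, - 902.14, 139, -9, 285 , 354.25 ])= [ - 902.14 , - 847, - 540, - 875/4, - 9, 139 , 285, 354.25,661,  721 ]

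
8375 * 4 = 33500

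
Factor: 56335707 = 3^2*181^1*34583^1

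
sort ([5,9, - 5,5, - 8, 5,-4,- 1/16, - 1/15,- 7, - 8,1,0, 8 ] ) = [ - 8 , - 8,  -  7, - 5,-4, - 1/15,-1/16,0,1, 5, 5 , 5,  8, 9]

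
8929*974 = 8696846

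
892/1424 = 223/356  =  0.63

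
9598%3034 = 496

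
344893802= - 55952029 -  - 400845831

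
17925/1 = 17925 = 17925.00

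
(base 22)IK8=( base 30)A5A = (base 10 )9160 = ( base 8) 21710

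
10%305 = 10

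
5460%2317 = 826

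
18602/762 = 9301/381 = 24.41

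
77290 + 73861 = 151151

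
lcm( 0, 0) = 0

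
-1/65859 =  -  1/65859 = -0.00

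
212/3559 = 212/3559 = 0.06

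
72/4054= 36/2027 = 0.02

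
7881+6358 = 14239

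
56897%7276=5965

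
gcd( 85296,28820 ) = 4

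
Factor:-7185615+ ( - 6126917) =  -  2^2*3328133^1 = - 13312532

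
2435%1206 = 23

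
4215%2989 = 1226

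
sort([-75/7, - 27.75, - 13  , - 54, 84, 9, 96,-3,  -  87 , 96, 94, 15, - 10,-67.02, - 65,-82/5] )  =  [ - 87, - 67.02, - 65, - 54, - 27.75,-82/5,  -  13, - 75/7,  -  10, - 3, 9 , 15,84, 94,96,96]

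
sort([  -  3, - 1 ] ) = [-3, - 1]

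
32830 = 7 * 4690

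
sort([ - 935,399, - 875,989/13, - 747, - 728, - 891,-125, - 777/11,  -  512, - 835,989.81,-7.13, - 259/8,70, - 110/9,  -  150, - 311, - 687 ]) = [ - 935 , - 891,-875,-835, - 747,-728, - 687 ,-512,-311, - 150, - 125, - 777/11, - 259/8, - 110/9, - 7.13,  70,989/13,399,989.81]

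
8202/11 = 8202/11= 745.64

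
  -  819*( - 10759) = 8811621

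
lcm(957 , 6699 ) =6699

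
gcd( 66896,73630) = 74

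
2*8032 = 16064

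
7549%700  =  549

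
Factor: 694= 2^1*347^1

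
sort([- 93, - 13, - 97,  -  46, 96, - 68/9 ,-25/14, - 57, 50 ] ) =[-97,-93,-57,  -  46, - 13, - 68/9, - 25/14,50,96 ] 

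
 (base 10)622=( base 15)2b7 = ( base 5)4442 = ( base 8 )1156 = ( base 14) 326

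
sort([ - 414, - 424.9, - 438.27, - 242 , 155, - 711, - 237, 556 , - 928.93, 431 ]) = [ - 928.93, - 711, - 438.27,  -  424.9, - 414, - 242, - 237,155, 431 , 556]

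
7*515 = 3605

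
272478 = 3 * 90826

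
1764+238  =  2002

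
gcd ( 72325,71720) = 55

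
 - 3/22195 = -3/22195 = - 0.00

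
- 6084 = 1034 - 7118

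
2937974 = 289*10166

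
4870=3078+1792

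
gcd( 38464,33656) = 4808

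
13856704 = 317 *43712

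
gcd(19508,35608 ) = 4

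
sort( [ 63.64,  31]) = [ 31 , 63.64]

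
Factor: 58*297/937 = 17226/937 = 2^1*3^3*11^1*29^1 * 937^( - 1 )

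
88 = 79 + 9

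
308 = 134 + 174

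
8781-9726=-945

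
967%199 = 171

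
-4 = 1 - 5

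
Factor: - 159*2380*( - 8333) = 3153373860 = 2^2*3^1*5^1*7^1*13^1*17^1*53^1*641^1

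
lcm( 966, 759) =10626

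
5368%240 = 88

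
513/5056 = 513/5056 = 0.10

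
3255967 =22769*143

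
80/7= 80/7 = 11.43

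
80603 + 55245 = 135848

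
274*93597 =25645578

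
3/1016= 3/1016 = 0.00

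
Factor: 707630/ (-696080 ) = - 2^( -3)*113^ (- 1) * 919^1 = - 919/904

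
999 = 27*37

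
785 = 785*1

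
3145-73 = 3072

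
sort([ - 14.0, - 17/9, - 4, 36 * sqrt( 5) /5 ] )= [ - 14.0, - 4, - 17/9 , 36*sqrt( 5) /5 ]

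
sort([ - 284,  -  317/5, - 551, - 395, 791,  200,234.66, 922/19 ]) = [ - 551, - 395 , - 284, - 317/5,  922/19,200, 234.66,  791]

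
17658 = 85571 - 67913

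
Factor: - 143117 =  - 13^1*101^1*109^1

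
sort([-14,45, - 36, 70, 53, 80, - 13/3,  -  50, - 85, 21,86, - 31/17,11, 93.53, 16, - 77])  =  [ - 85,  -  77, - 50, - 36, - 14, - 13/3, - 31/17, 11,16, 21,  45, 53,70, 80, 86, 93.53] 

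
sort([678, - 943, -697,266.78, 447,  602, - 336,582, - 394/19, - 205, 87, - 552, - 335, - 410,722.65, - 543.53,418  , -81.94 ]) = [ - 943,-697, - 552, - 543.53, - 410,-336, -335, - 205, - 81.94, - 394/19  ,  87,266.78 , 418,447,582,602 , 678, 722.65 ] 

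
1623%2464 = 1623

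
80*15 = 1200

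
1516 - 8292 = -6776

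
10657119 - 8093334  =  2563785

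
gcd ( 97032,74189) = 1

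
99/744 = 33/248 =0.13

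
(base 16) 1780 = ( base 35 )4vv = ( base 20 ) f0g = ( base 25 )9FG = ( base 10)6016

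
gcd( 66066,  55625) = 1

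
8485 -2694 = 5791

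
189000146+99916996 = 288917142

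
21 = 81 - 60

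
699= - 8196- - 8895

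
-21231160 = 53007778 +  - 74238938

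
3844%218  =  138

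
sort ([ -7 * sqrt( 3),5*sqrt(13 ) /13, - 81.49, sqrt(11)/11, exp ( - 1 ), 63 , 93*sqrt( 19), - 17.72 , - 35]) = [- 81.49, - 35  , - 17.72,-7*sqrt( 3) , sqrt (11 )/11 , exp(-1) , 5 * sqrt (13)/13 , 63,93*sqrt( 19)] 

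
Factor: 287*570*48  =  2^5*3^2*5^1*7^1* 19^1*41^1 = 7852320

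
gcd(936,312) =312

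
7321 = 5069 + 2252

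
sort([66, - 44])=[  -  44, 66 ] 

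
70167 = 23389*3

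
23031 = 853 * 27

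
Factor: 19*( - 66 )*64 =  - 80256 = - 2^7*3^1*11^1*19^1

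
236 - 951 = - 715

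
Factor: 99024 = 2^4*3^1 * 2063^1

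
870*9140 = 7951800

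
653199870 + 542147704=1195347574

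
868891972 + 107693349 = 976585321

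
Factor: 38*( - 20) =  - 2^3*5^1*19^1 =-760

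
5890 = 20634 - 14744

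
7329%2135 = 924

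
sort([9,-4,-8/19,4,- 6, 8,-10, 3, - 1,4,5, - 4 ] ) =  [ - 10, - 6, -4, - 4, - 1,  -  8/19,3,4,4,5,8,9]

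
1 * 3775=3775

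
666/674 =333/337 =0.99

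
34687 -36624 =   -  1937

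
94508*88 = 8316704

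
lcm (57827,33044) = 231308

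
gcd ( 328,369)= 41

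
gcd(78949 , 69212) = 13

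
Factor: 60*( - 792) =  - 47520 = - 2^5*3^3*5^1 * 11^1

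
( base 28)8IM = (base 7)25551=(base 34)5TW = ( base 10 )6798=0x1A8E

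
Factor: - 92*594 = - 2^3*3^3*11^1*23^1 = - 54648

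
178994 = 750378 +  - 571384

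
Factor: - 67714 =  - 2^1*33857^1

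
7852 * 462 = 3627624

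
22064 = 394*56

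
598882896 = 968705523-369822627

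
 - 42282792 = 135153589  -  177436381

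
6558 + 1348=7906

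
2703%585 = 363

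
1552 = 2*776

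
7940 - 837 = 7103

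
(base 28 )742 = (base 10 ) 5602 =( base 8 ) 12742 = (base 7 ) 22222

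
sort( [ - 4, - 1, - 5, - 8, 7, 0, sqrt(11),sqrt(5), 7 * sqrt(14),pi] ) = [- 8, - 5, - 4, - 1,  0, sqrt(5),pi,sqrt( 11), 7, 7 * sqrt(  14 ) ] 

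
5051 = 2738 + 2313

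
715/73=715/73 = 9.79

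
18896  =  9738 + 9158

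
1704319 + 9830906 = 11535225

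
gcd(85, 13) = 1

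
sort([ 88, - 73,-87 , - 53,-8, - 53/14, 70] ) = [ - 87, - 73,-53,  -  8,-53/14, 70, 88]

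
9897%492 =57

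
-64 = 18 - 82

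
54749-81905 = -27156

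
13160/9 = 13160/9 =1462.22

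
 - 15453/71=-15453/71 = - 217.65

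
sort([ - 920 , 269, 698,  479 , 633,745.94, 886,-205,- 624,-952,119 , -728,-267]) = [  -  952 , - 920, - 728, - 624, - 267, - 205,119,269, 479,633,698, 745.94,886 ]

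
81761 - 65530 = 16231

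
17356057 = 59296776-41940719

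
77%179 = 77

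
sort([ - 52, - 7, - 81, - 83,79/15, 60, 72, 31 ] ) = [ - 83, - 81, - 52, - 7,79/15,31,60,72 ] 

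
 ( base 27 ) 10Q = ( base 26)131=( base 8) 1363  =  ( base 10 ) 755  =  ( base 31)ob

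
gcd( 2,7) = 1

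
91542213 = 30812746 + 60729467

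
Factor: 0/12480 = 0= 0^1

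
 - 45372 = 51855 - 97227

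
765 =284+481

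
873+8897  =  9770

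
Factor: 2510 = 2^1*5^1*251^1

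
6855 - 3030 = 3825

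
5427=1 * 5427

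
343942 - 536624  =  -192682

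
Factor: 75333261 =3^1 * 1109^1 *22643^1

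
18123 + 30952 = 49075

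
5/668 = 5/668 =0.01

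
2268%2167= 101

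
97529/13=7502 + 3/13 = 7502.23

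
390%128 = 6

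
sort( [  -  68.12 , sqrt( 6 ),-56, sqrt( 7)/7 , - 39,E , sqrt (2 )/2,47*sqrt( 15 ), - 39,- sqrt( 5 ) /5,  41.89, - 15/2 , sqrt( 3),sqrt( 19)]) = [ - 68.12, - 56, - 39, - 39, - 15/2, - sqrt( 5 ) /5,sqrt( 7)/7,  sqrt( 2)/2,sqrt( 3), sqrt( 6),  E, sqrt( 19),  41.89 , 47 * sqrt(  15 ) ]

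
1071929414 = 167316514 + 904612900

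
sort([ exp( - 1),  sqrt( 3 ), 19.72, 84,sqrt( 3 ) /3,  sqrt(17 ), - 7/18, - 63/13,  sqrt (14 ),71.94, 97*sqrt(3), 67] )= [ - 63/13 , - 7/18,exp(-1 ),  sqrt(3) /3, sqrt( 3), sqrt(14), sqrt(17 ),  19.72 , 67,71.94,  84, 97*sqrt( 3 )]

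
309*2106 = 650754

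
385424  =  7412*52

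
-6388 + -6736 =  -  13124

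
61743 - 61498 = 245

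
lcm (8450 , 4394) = 109850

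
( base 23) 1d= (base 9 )40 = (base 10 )36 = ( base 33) 13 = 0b100100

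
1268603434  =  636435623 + 632167811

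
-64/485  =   - 64/485 = - 0.13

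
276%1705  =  276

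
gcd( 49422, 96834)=6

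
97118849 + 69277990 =166396839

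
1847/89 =1847/89 = 20.75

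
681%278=125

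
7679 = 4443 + 3236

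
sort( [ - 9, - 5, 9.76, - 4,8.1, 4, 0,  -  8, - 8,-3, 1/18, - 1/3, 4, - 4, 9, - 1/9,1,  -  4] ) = [ - 9, - 8, - 8, - 5, - 4,- 4, - 4, - 3, - 1/3, - 1/9, 0, 1/18, 1,4,4 , 8.1, 9,9.76]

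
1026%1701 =1026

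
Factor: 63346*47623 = 2^1*19^1*1667^1*47623^1 =3016726558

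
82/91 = 82/91 =0.90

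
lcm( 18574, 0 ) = 0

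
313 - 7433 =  - 7120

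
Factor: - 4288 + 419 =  - 3869 = -53^1 * 73^1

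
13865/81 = 13865/81 = 171.17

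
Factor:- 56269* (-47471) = 37^1*1283^1*  56269^1 = 2671145699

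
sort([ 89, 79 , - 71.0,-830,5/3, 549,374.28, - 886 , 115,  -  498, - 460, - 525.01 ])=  [ - 886, - 830,  -  525.01 ,  -  498,- 460,-71.0, 5/3 , 79,89 , 115, 374.28,549]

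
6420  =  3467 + 2953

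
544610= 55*9902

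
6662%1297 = 177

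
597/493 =597/493 = 1.21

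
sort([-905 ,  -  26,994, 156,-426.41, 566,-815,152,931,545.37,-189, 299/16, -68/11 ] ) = [ -905, - 815,-426.41, -189, - 26, - 68/11,  299/16, 152, 156, 545.37, 566, 931,994 ] 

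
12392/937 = 12392/937 = 13.23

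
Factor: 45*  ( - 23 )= - 1035 = -3^2*5^1*23^1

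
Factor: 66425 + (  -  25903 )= 2^1*20261^1 = 40522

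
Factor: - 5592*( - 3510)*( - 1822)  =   - 35762070240 = -2^5 * 3^4*5^1*13^1*233^1 *911^1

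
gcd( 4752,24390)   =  18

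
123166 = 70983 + 52183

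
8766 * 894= 7836804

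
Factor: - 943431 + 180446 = - 762985 =- 5^1*152597^1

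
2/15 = 2/15   =  0.13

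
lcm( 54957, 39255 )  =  274785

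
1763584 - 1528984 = 234600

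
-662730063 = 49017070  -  711747133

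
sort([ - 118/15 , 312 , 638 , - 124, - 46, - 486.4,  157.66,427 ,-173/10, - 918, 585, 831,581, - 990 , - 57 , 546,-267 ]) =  [  -  990, - 918, - 486.4 , - 267, - 124 , - 57 ,  -  46, - 173/10, - 118/15,157.66 , 312,427,546 , 581,585,638,  831]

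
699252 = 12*58271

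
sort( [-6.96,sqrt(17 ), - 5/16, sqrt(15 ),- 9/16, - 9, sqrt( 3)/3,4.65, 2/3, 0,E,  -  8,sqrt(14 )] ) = [-9,-8 ,- 6.96,  -  9/16,-5/16,0,sqrt(3)/3,2/3,E,  sqrt(14 ), sqrt(15 ), sqrt (17 ),4.65]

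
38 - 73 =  - 35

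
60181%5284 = 2057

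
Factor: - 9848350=- 2^1*5^2*431^1*457^1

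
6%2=0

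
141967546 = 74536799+67430747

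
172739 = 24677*7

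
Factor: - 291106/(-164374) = 2467/1393 = 7^(-1 ) * 199^( - 1 )*2467^1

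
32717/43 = 32717/43 = 760.86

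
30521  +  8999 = 39520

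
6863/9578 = 6863/9578 = 0.72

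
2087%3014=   2087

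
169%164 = 5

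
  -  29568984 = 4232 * ( - 6987 ) 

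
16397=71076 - 54679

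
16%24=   16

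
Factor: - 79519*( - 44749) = 3558395731 = 11^1*73^1 * 613^1* 7229^1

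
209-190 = 19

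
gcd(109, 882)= 1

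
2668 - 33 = 2635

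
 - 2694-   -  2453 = - 241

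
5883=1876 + 4007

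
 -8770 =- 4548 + -4222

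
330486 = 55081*6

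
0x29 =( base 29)1C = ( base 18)25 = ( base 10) 41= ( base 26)1F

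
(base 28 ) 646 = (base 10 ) 4822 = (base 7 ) 20026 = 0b1001011010110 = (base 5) 123242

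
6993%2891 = 1211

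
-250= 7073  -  7323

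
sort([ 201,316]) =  [201,316 ]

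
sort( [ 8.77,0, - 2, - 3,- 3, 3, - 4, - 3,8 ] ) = [ - 4,-3,-3,-3, - 2, 0,3,8,8.77]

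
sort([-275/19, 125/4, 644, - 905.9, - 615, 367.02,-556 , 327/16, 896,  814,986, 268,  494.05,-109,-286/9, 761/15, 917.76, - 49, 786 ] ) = [  -  905.9,-615 ,-556, - 109, - 49,-286/9,  -  275/19, 327/16, 125/4,761/15, 268,367.02,494.05, 644,  786,814 , 896, 917.76,986 ] 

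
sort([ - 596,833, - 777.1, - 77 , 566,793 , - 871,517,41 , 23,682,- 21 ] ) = [ - 871,  -  777.1,-596,-77, -21,23,41,517,  566, 682, 793,  833] 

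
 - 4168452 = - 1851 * 2252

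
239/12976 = 239/12976 = 0.02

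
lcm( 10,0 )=0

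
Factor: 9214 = 2^1 * 17^1*271^1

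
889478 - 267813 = 621665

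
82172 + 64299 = 146471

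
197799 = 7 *28257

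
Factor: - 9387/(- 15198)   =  21/34 = 2^( - 1 )*3^1*7^1*17^( - 1)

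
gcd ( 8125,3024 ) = 1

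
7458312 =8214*908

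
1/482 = 1/482  =  0.00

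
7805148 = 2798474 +5006674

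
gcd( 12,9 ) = 3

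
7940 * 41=325540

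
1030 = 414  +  616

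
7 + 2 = 9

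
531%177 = 0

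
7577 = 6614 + 963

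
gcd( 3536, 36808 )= 8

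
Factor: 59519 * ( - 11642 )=-692920198 = -2^1*53^1*1123^1*5821^1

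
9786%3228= 102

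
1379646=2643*522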